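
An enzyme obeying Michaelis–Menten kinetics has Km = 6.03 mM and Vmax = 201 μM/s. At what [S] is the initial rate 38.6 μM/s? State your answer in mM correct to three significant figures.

1.43 mM

Rearranging v = Vmax[S]/(Km+[S]) gives [S] = Km·v/(Vmax − v).
[S] = 6.03 × 38.6 / (201 − 38.6) = 232.8/162.4 = 1.43 mM.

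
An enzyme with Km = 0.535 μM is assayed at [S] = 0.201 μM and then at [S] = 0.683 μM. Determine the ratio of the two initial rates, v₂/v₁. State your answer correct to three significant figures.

2.05

Since Vmax cancels, v₂/v₁ = [S]₂(Km+[S]₁) / [S]₁(Km+[S]₂).
= 0.683×(0.535+0.201) / (0.201×(0.535+0.683)) = 0.5027/0.2448 = 2.05.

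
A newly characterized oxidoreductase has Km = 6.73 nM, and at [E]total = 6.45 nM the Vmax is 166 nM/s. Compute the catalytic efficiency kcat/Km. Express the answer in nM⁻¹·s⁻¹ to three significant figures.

kcat = Vmax/[E]total = 166/6.45 = 25.7 s⁻¹.
kcat/Km = 25.7/6.73 = 3.82 nM⁻¹·s⁻¹.

3.82 nM⁻¹·s⁻¹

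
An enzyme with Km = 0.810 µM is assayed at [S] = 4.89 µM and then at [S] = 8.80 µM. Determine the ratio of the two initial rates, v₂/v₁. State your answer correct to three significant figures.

Since Vmax cancels, v₂/v₁ = [S]₂(Km+[S]₁) / [S]₁(Km+[S]₂).
= 8.80×(0.810+4.89) / (4.89×(0.810+8.80)) = 50.16/46.99 = 1.07.

1.07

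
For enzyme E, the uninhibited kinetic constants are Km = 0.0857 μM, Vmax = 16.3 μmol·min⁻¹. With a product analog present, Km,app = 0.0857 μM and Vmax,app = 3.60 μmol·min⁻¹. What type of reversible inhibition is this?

Vmax decreases (16.3 → 3.60 μmol·min⁻¹) while Km is unchanged — pure noncompetitive inhibition.

noncompetitive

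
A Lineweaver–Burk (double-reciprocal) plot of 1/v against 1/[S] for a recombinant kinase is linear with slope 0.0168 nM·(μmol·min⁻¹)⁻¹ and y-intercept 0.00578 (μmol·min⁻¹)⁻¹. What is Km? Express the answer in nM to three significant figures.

2.91 nM

y-intercept = 1/Vmax ⇒ Vmax = 173 μmol·min⁻¹; slope = Km/Vmax ⇒ Km = slope × Vmax.
Km = 0.0168 × 173 = 2.91 nM.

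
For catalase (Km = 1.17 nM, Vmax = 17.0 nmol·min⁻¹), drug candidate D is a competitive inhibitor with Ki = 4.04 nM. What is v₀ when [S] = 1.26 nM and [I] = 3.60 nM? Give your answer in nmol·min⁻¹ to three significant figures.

α = 1 + [I]/Ki = 1 + 3.60/4.04 = 1.891.
For a competitive inhibitor, Vmax is unchanged and the apparent Km becomes α·Km: Km,app = 2.21 nM, Vmax,app = 17.0 nmol·min⁻¹.
v = Vmax,app·[S]/(Km,app + [S]) = 17.0 × 1.26/(2.21 + 1.26) = 6.17 nmol·min⁻¹.

6.17 nmol·min⁻¹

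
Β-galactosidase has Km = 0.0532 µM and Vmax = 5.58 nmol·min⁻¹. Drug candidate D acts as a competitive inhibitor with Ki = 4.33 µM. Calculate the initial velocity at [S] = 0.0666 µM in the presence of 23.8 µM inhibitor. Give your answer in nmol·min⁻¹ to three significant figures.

0.902 nmol·min⁻¹

α = 1 + [I]/Ki = 1 + 23.8/4.33 = 6.497.
For a competitive inhibitor, Vmax is unchanged and the apparent Km becomes α·Km: Km,app = 0.346 µM, Vmax,app = 5.58 nmol·min⁻¹.
v = Vmax,app·[S]/(Km,app + [S]) = 5.58 × 0.0666/(0.346 + 0.0666) = 0.902 nmol·min⁻¹.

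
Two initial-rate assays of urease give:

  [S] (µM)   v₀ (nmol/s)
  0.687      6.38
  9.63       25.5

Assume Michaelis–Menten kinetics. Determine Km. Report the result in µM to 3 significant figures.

2.88 µM

From v = Vmax[S]/(Km+[S]), each point gives Vmax = v(Km+[S])/[S].
Equating: 6.38(Km+0.687)/0.687 = 25.5(Km+9.63)/9.63.
9.287·Km + 6.38 = 2.648·Km + 25.5, so (9.287 − 2.648)·Km = 25.5 − 6.38.
Km = 19.12/6.639 = 2.88 µM; then Vmax = 6.38(2.88+0.687)/0.687 = 33.1 nmol/s.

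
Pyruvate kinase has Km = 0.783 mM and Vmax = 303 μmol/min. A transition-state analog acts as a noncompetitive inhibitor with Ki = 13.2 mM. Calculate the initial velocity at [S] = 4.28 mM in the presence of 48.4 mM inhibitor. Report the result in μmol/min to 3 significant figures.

α = 1 + [I]/Ki = 1 + 48.4/13.2 = 4.667.
For a noncompetitive inhibitor, Vmax is reduced to Vmax/α while Km is unchanged: Km,app = 0.783 mM, Vmax,app = 64.9 μmol/min.
v = Vmax,app·[S]/(Km,app + [S]) = 64.9 × 4.28/(0.783 + 4.28) = 54.9 μmol/min.

54.9 μmol/min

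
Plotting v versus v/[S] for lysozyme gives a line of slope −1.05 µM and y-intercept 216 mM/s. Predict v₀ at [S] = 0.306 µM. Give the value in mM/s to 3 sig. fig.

In the Eadie–Hofstee form v = Vmax − Km·(v/[S]), the slope is −Km and the intercept is Vmax, so Km = 1.05 µM and Vmax = 216 mM/s.
v = 216 × 0.306/(1.05 + 0.306) = 48.7 mM/s.

48.7 mM/s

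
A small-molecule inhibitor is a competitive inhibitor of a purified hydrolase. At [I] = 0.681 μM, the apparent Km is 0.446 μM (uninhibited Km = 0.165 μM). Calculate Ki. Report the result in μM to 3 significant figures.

Competitive: Km,app = α·Km with α = 1 + [I]/Ki.
α = Km,app/Km = 0.446/0.165 = 2.703.
Since α = 1 + [I]/Ki, [I]/Ki = 2.703 − 1 = 1.703 and Ki = 0.681/1.703 = 0.400 μM.

0.400 μM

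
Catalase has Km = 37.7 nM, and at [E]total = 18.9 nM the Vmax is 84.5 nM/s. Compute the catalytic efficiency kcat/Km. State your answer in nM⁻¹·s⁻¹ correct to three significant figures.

kcat = Vmax/[E]total = 84.5/18.9 = 4.47 s⁻¹.
kcat/Km = 4.47/37.7 = 0.119 nM⁻¹·s⁻¹.

0.119 nM⁻¹·s⁻¹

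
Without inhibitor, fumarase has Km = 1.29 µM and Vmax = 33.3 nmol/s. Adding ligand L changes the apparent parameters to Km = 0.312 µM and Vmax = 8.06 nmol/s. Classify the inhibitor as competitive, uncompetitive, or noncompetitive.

Both Km and Vmax decrease by the same factor (~4.13-fold) — characteristic of uncompetitive inhibition.

uncompetitive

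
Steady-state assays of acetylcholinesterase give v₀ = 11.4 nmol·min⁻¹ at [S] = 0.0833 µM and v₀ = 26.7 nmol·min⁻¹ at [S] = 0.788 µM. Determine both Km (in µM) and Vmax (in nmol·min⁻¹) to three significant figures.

From v = Vmax[S]/(Km+[S]), each point gives Vmax = v(Km+[S])/[S].
Equating: 11.4(Km+0.0833)/0.0833 = 26.7(Km+0.788)/0.788.
136.9·Km + 11.4 = 33.88·Km + 26.7, so (136.9 − 33.88)·Km = 26.7 − 11.4.
Km = 15.30/103.0 = 0.149 µM; then Vmax = 11.4(0.149+0.0833)/0.0833 = 31.7 nmol·min⁻¹.

Km = 0.149 µM; Vmax = 31.7 nmol·min⁻¹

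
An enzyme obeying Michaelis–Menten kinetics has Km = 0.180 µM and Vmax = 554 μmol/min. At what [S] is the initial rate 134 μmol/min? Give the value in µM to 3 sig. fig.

0.0574 µM

The required fractional saturation is v/Vmax = 134/554 = 0.2419.
Then [S]/(Km+[S]) = 0.2419 ⇒ [S] = 0.180 × 0.2419/(1 − 0.2419) = 0.0574 µM.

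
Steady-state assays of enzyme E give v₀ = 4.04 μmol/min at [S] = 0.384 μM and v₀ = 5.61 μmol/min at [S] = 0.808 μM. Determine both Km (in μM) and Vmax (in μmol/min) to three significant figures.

Km = 0.439 μM; Vmax = 8.66 μmol/min

In reciprocal form, 1/v = (Km/Vmax)·(1/[S]) + 1/Vmax. The two points give (1/[S], 1/v) = (2.604, 0.2475) and (1.238, 0.1783).
Slope = (0.2475 − 0.1783)/(2.604 − 1.238) = 0.05069; intercept = 0.2475 − 0.05069×2.604 = 0.1155.
Vmax = 1/intercept = 8.66 μmol/min; Km = slope × Vmax = 0.05069 × 8.66 = 0.439 μM.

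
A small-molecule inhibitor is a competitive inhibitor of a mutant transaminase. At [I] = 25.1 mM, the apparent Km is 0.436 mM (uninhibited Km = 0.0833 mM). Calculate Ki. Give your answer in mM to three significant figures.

5.93 mM

Competitive: Km,app = α·Km with α = 1 + [I]/Ki.
α = Km,app/Km = 0.436/0.0833 = 5.234.
Ki = [I]/(α − 1) = 25.1/4.234 = 5.93 mM.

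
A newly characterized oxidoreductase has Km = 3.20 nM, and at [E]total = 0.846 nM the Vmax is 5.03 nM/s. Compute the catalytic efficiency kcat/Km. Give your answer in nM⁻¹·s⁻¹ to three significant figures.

1.86 nM⁻¹·s⁻¹

kcat = Vmax/[E]total = 5.03/0.846 = 5.95 s⁻¹.
kcat/Km = 5.95/3.20 = 1.86 nM⁻¹·s⁻¹.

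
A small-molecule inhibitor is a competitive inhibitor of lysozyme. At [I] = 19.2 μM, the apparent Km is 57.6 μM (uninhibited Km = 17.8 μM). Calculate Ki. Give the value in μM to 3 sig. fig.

Competitive: Km,app = α·Km with α = 1 + [I]/Ki.
α = Km,app/Km = 57.6/17.8 = 3.236.
Ki = [I]/(α − 1) = 19.2/2.236 = 8.59 μM.

8.59 μM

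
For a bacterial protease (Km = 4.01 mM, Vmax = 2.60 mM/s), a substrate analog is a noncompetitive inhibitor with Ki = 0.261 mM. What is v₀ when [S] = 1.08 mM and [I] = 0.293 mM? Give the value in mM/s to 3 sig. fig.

0.260 mM/s

With α = 1 + [I]/Ki = 1 + 0.293/0.261 = 2.123, the noncompetitive rate law is v = (Vmax/α)·[S] / (Km + [S]).
v = (2.60/2.123)×1.08 / (4.01 + 1.08) = 1.323/5.090 = 0.260 mM/s.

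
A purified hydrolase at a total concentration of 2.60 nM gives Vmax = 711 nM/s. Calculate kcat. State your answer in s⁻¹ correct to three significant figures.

273 s⁻¹

kcat = Vmax/[E]total = 711 nM/s / 2.60 nM = 273 s⁻¹.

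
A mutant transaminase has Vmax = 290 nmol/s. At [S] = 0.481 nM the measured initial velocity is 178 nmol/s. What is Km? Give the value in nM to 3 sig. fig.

v/Vmax = 178/290 = 0.6138 = [S]/(Km+[S]).
So Km + [S] = [S]/0.6138 = 0.7837 nM, giving Km = 0.7837 − 0.481 = 0.303 nM.

0.303 nM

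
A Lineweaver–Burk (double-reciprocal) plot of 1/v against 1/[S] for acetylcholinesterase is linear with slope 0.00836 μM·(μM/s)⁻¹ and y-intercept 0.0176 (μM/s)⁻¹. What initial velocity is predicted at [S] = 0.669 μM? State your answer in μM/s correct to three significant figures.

The y-intercept is 1/Vmax, so Vmax = 1/0.0176 = 56.8 μM/s.
The slope is Km/Vmax, so Km = 0.00836 × 56.8 = 0.475 μM.
Then v = 56.8 × 0.669/(0.475 + 0.669) = 33.2 μM/s.

33.2 μM/s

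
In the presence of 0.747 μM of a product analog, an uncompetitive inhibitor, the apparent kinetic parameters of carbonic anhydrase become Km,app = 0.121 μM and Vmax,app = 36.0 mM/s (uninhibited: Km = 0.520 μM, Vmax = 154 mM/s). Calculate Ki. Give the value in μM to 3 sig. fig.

Uncompetitive: Vmax,app = Vmax/α (and Km,app = Km/α) with α = 1 + [I]/Ki.
α = Vmax/Vmax,app = 154/36.0 = 4.278.
Ki = [I]/(α − 1) = 0.747/3.278 = 0.228 μM.

0.228 μM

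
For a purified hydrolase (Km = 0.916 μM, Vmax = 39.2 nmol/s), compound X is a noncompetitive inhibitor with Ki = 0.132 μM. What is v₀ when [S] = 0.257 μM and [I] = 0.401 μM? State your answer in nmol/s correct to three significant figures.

α = 1 + [I]/Ki = 1 + 0.401/0.132 = 4.038.
For a noncompetitive inhibitor, Vmax is reduced to Vmax/α while Km is unchanged: Km,app = 0.916 μM, Vmax,app = 9.71 nmol/s.
v = Vmax,app·[S]/(Km,app + [S]) = 9.71 × 0.257/(0.916 + 0.257) = 2.13 nmol/s.

2.13 nmol/s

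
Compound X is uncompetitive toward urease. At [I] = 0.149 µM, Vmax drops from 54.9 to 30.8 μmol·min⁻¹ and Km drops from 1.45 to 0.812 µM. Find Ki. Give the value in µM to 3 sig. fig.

Uncompetitive: Vmax,app = Vmax/α (and Km,app = Km/α) with α = 1 + [I]/Ki.
α = Vmax/Vmax,app = 54.9/30.8 = 1.782.
Ki = [I]/(α − 1) = 0.149/0.7825 = 0.190 µM.

0.190 µM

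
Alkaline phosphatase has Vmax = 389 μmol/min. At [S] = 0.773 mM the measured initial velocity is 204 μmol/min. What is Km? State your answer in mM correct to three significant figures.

v/Vmax = 204/389 = 0.5244 = [S]/(Km+[S]).
So Km + [S] = [S]/0.5244 = 1.474 mM, giving Km = 1.474 − 0.773 = 0.701 mM.

0.701 mM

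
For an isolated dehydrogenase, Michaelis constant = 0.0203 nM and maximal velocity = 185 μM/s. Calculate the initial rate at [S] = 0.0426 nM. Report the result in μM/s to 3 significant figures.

125 μM/s

v = Vmax·[S]/(Km + [S]) = 185 × 0.0426 / (0.0203 + 0.0426)
  = 7.881 / 0.06290 = 125 μM/s.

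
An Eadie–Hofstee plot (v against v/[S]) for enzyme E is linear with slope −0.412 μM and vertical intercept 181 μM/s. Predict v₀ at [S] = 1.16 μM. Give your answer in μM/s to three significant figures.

In the Eadie–Hofstee form v = Vmax − Km·(v/[S]), the slope is −Km and the intercept is Vmax, so Km = 0.412 μM and Vmax = 181 μM/s.
v = 181 × 1.16/(0.412 + 1.16) = 134 μM/s.

134 μM/s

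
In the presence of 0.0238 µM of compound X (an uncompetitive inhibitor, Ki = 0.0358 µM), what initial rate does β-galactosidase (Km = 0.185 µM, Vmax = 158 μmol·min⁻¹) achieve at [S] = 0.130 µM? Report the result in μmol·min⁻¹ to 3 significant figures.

With α = 1 + [I]/Ki = 1 + 0.0238/0.0358 = 1.665, the uncompetitive rate law is v = (Vmax/α)·[S] / (Km/α + [S]).
v = (158/1.665)×0.130 / (0.185/1.665 + 0.130) = 12.34/0.2411 = 51.2 μmol·min⁻¹.

51.2 μmol·min⁻¹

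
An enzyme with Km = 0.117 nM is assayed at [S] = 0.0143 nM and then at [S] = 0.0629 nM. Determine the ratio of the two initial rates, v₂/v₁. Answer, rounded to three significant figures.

3.21

Since Vmax cancels, v₂/v₁ = [S]₂(Km+[S]₁) / [S]₁(Km+[S]₂).
= 0.0629×(0.117+0.0143) / (0.0143×(0.117+0.0629)) = 0.008259/0.002573 = 3.21.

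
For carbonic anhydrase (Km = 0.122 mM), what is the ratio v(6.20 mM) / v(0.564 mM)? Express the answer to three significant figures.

1.19

Since Vmax cancels, v₂/v₁ = [S]₂(Km+[S]₁) / [S]₁(Km+[S]₂).
= 6.20×(0.122+0.564) / (0.564×(0.122+6.20)) = 4.253/3.566 = 1.19.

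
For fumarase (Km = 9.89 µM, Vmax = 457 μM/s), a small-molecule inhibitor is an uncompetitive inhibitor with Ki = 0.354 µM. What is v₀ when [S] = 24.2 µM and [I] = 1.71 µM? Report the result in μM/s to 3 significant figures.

73.2 μM/s

With α = 1 + [I]/Ki = 1 + 1.71/0.354 = 5.831, the uncompetitive rate law is v = (Vmax/α)·[S] / (Km/α + [S]).
v = (457/5.831)×24.2 / (9.89/5.831 + 24.2) = 1897/25.90 = 73.2 μM/s.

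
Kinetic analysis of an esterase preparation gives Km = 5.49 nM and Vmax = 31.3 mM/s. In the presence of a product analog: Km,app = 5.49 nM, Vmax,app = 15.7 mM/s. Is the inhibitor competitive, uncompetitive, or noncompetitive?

noncompetitive

Vmax decreases (31.3 → 15.7 mM/s) while Km is unchanged — pure noncompetitive inhibition.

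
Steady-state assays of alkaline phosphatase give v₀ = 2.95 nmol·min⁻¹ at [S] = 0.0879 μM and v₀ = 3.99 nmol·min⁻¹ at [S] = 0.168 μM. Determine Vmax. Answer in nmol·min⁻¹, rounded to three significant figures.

In reciprocal form, 1/v = (Km/Vmax)·(1/[S]) + 1/Vmax. The two points give (1/[S], 1/v) = (11.38, 0.3390) and (5.952, 0.2506).
Slope = (0.3390 − 0.2506)/(11.38 − 5.952) = 0.01629; intercept = 0.3390 − 0.01629×11.38 = 0.1537.
Vmax = 1/intercept = 6.51 nmol·min⁻¹; Km = slope × Vmax = 0.01629 × 6.51 = 0.106 μM.

6.51 nmol·min⁻¹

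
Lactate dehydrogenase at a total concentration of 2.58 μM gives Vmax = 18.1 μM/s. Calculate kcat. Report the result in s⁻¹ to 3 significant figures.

7.02 s⁻¹

kcat = Vmax/[E]total = 18.1 μM/s / 2.58 μM = 7.02 s⁻¹.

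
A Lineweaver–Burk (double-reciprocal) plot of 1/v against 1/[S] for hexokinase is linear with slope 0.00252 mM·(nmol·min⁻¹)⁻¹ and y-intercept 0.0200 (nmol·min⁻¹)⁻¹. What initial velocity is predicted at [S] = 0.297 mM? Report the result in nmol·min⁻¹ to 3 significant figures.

The y-intercept is 1/Vmax, so Vmax = 1/0.0200 = 50.0 nmol·min⁻¹.
The slope is Km/Vmax, so Km = 0.00252 × 50.0 = 0.126 mM.
Then v = 50.0 × 0.297/(0.126 + 0.297) = 35.1 nmol·min⁻¹.

35.1 nmol·min⁻¹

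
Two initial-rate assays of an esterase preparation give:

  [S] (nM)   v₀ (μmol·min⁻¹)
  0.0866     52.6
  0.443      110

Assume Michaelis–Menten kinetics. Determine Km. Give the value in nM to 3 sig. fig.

From v = Vmax[S]/(Km+[S]), each point gives Vmax = v(Km+[S])/[S].
Equating: 52.6(Km+0.0866)/0.0866 = 110(Km+0.443)/0.443.
607.4·Km + 52.6 = 248.3·Km + 110, so (607.4 − 248.3)·Km = 110 − 52.6.
Km = 57.40/359.1 = 0.160 nM; then Vmax = 52.6(0.160+0.0866)/0.0866 = 150 μmol·min⁻¹.

0.160 nM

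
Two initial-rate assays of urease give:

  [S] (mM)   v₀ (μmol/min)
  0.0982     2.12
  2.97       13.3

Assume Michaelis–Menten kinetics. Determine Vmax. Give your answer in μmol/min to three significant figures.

16.2 μmol/min

From v = Vmax[S]/(Km+[S]), each point gives Vmax = v(Km+[S])/[S].
Equating: 2.12(Km+0.0982)/0.0982 = 13.3(Km+2.97)/2.97.
21.59·Km + 2.12 = 4.478·Km + 13.3, so (21.59 − 4.478)·Km = 13.3 − 2.12.
Km = 11.18/17.11 = 0.653 mM; then Vmax = 2.12(0.653+0.0982)/0.0982 = 16.2 μmol/min.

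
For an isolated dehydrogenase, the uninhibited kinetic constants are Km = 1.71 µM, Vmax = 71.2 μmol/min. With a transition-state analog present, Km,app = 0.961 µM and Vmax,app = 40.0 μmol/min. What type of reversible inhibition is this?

Both Km and Vmax decrease by the same factor (~1.78-fold) — characteristic of uncompetitive inhibition.

uncompetitive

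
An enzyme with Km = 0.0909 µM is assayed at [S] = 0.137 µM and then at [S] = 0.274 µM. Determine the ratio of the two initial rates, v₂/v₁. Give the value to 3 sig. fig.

The fractional saturations are [S]/(Km+[S]) = 0.137/0.2279 = 0.6011 and 0.274/0.3649 = 0.7509.
v₂/v₁ is just their ratio: 0.7509/0.6011 = 1.25.

1.25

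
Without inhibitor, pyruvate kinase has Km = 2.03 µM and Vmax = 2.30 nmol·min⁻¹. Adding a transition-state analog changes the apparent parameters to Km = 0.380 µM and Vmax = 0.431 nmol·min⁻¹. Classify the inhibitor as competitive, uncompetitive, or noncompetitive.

uncompetitive

Both Km and Vmax decrease by the same factor (~5.34-fold) — characteristic of uncompetitive inhibition.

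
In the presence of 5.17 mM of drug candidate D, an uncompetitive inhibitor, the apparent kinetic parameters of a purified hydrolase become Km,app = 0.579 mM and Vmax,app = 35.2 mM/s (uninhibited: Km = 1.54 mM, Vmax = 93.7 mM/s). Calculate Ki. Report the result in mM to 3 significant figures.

Uncompetitive: Vmax,app = Vmax/α (and Km,app = Km/α) with α = 1 + [I]/Ki.
α = Vmax/Vmax,app = 93.7/35.2 = 2.662.
Since α = 1 + [I]/Ki, [I]/Ki = 2.662 − 1 = 1.662 and Ki = 5.17/1.662 = 3.11 mM.

3.11 mM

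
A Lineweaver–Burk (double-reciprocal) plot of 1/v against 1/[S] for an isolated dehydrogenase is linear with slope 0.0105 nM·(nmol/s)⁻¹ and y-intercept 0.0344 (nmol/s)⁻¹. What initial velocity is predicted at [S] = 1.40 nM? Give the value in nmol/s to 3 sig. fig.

The y-intercept is 1/Vmax, so Vmax = 1/0.0344 = 29.1 nmol/s.
The slope is Km/Vmax, so Km = 0.0105 × 29.1 = 0.305 nM.
Then v = 29.1 × 1.40/(0.305 + 1.40) = 23.9 nmol/s.

23.9 nmol/s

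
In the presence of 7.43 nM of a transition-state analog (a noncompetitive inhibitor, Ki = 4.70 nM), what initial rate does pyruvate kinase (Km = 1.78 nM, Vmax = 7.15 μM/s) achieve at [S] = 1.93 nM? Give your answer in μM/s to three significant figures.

1.44 μM/s

α = 1 + [I]/Ki = 1 + 7.43/4.70 = 2.581.
For a noncompetitive inhibitor, Vmax is reduced to Vmax/α while Km is unchanged: Km,app = 1.78 nM, Vmax,app = 2.77 μM/s.
v = Vmax,app·[S]/(Km,app + [S]) = 2.77 × 1.93/(1.78 + 1.93) = 1.44 μM/s.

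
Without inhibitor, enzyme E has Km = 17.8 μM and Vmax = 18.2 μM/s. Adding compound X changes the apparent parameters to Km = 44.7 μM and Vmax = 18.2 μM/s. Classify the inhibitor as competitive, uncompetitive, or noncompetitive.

competitive

Km increases (17.8 → 44.7 μM) while Vmax is unchanged — the hallmark of competitive inhibition.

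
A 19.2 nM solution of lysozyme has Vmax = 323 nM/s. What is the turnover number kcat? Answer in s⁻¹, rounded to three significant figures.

16.8 s⁻¹

kcat = Vmax/[E]total = 323 nM/s / 19.2 nM = 16.8 s⁻¹.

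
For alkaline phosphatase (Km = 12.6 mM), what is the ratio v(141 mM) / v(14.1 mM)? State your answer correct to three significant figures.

1.74

Since Vmax cancels, v₂/v₁ = [S]₂(Km+[S]₁) / [S]₁(Km+[S]₂).
= 141×(12.6+14.1) / (14.1×(12.6+141)) = 3765/2166 = 1.74.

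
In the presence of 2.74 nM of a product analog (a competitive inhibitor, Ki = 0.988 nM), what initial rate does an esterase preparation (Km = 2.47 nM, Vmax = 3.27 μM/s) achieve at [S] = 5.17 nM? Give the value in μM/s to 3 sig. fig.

With α = 1 + [I]/Ki = 1 + 2.74/0.988 = 3.773, the competitive rate law is v = Vmax[S] / (αKm + [S]).
v = 3.27×5.17 / (3.773×2.47 + 5.17) = 16.91/14.49 = 1.17 μM/s.

1.17 μM/s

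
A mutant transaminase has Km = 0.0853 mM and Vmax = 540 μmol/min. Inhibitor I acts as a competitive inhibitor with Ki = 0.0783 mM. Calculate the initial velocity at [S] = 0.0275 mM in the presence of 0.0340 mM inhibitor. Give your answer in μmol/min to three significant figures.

99.1 μmol/min

α = 1 + [I]/Ki = 1 + 0.0340/0.0783 = 1.434.
For a competitive inhibitor, Vmax is unchanged and the apparent Km becomes α·Km: Km,app = 0.122 mM, Vmax,app = 540 μmol/min.
v = Vmax,app·[S]/(Km,app + [S]) = 540 × 0.0275/(0.122 + 0.0275) = 99.1 μmol/min.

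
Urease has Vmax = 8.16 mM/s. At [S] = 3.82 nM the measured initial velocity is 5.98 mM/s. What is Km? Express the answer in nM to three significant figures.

1.39 nM

From v = Vmax[S]/(Km+[S]), Km = [S](Vmax − v)/v.
Km = 3.82 × (8.16 − 5.98) / 5.98 = 8.328/5.98 = 1.39 nM.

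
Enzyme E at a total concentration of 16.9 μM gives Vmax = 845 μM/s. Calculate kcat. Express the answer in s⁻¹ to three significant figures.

50.0 s⁻¹

kcat = Vmax/[E]total = 845 μM/s / 16.9 μM = 50.0 s⁻¹.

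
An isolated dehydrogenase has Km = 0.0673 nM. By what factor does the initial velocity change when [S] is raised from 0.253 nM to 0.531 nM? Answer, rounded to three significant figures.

Since Vmax cancels, v₂/v₁ = [S]₂(Km+[S]₁) / [S]₁(Km+[S]₂).
= 0.531×(0.0673+0.253) / (0.253×(0.0673+0.531)) = 0.1701/0.1514 = 1.12.

1.12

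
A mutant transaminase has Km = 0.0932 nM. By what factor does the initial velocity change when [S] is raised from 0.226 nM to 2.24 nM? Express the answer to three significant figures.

1.36

The fractional saturations are [S]/(Km+[S]) = 0.226/0.3192 = 0.7080 and 2.24/2.333 = 0.9601.
v₂/v₁ is just their ratio: 0.9601/0.7080 = 1.36.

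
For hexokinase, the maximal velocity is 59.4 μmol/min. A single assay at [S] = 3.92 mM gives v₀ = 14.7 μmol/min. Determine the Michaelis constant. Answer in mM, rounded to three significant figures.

11.9 mM

From v = Vmax[S]/(Km+[S]), Km = [S](Vmax − v)/v.
Km = 3.92 × (59.4 − 14.7) / 14.7 = 175.2/14.7 = 11.9 mM.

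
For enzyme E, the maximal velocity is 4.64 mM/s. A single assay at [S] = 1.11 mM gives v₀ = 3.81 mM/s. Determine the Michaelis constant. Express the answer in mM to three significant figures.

0.242 mM

v/Vmax = 3.81/4.64 = 0.8211 = [S]/(Km+[S]).
So Km + [S] = [S]/0.8211 = 1.352 mM, giving Km = 1.352 − 1.11 = 0.242 mM.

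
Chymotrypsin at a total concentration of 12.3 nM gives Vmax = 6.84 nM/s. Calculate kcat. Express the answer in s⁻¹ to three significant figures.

0.556 s⁻¹

kcat = Vmax/[E]total = 6.84 nM/s / 12.3 nM = 0.556 s⁻¹.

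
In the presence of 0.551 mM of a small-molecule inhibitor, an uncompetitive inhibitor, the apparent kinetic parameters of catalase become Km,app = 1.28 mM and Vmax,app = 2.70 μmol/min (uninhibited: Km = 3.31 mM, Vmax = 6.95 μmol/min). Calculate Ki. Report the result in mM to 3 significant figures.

0.350 mM

Uncompetitive: Vmax,app = Vmax/α (and Km,app = Km/α) with α = 1 + [I]/Ki.
α = Vmax/Vmax,app = 6.95/2.70 = 2.574.
Ki = [I]/(α − 1) = 0.551/1.574 = 0.350 mM.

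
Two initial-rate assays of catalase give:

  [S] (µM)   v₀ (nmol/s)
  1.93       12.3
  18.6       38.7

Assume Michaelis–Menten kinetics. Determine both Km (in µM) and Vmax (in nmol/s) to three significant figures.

Km = 6.15 µM; Vmax = 51.5 nmol/s

In reciprocal form, 1/v = (Km/Vmax)·(1/[S]) + 1/Vmax. The two points give (1/[S], 1/v) = (0.5181, 0.08130) and (0.05376, 0.02584).
Slope = (0.08130 − 0.02584)/(0.5181 − 0.05376) = 0.1194; intercept = 0.08130 − 0.1194×0.5181 = 0.01942.
Vmax = 1/intercept = 51.5 nmol/s; Km = slope × Vmax = 0.1194 × 51.5 = 6.15 µM.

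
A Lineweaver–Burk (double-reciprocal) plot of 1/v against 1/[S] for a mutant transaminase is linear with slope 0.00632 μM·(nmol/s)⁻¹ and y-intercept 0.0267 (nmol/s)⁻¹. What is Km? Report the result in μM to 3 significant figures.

0.237 μM

y-intercept = 1/Vmax ⇒ Vmax = 37.5 nmol/s; slope = Km/Vmax ⇒ Km = slope × Vmax.
Km = 0.00632 × 37.5 = 0.237 μM.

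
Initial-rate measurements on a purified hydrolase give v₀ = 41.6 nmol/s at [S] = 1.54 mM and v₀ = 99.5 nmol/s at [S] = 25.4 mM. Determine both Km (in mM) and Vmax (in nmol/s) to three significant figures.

In reciprocal form, 1/v = (Km/Vmax)·(1/[S]) + 1/Vmax. The two points give (1/[S], 1/v) = (0.6494, 0.02404) and (0.03937, 0.01005).
Slope = (0.02404 − 0.01005)/(0.6494 − 0.03937) = 0.02293; intercept = 0.02404 − 0.02293×0.6494 = 0.009147.
Vmax = 1/intercept = 109 nmol/s; Km = slope × Vmax = 0.02293 × 109 = 2.51 mM.

Km = 2.51 mM; Vmax = 109 nmol/s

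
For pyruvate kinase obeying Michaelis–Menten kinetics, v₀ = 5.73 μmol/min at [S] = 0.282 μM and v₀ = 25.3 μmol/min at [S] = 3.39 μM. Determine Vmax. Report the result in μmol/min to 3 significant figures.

36.7 μmol/min

From v = Vmax[S]/(Km+[S]), each point gives Vmax = v(Km+[S])/[S].
Equating: 5.73(Km+0.282)/0.282 = 25.3(Km+3.39)/3.39.
20.32·Km + 5.73 = 7.463·Km + 25.3, so (20.32 − 7.463)·Km = 25.3 − 5.73.
Km = 19.57/12.86 = 1.52 μM; then Vmax = 5.73(1.52+0.282)/0.282 = 36.7 μmol/min.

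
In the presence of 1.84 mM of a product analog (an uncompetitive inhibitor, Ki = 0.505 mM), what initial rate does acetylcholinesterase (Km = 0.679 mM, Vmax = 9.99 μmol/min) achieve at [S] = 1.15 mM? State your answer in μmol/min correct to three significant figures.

With α = 1 + [I]/Ki = 1 + 1.84/0.505 = 4.644, the uncompetitive rate law is v = (Vmax/α)·[S] / (Km/α + [S]).
v = (9.99/4.644)×1.15 / (0.679/4.644 + 1.15) = 2.474/1.296 = 1.91 μmol/min.

1.91 μmol/min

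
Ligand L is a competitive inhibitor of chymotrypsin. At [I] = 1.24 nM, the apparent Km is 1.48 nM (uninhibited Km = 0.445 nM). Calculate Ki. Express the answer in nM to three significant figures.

Competitive: Km,app = α·Km with α = 1 + [I]/Ki.
α = Km,app/Km = 1.48/0.445 = 3.326.
Since α = 1 + [I]/Ki, [I]/Ki = 3.326 − 1 = 2.326 and Ki = 1.24/2.326 = 0.533 nM.

0.533 nM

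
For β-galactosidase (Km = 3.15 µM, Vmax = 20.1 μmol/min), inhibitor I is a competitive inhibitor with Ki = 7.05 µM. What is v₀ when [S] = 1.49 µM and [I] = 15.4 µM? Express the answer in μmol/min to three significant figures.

2.60 μmol/min

α = 1 + [I]/Ki = 1 + 15.4/7.05 = 3.184.
For a competitive inhibitor, Vmax is unchanged and the apparent Km becomes α·Km: Km,app = 10.0 µM, Vmax,app = 20.1 μmol/min.
v = Vmax,app·[S]/(Km,app + [S]) = 20.1 × 1.49/(10.0 + 1.49) = 2.60 μmol/min.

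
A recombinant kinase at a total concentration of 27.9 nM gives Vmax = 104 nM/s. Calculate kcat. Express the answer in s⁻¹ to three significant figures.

3.73 s⁻¹

kcat = Vmax/[E]total = 104 nM/s / 27.9 nM = 3.73 s⁻¹.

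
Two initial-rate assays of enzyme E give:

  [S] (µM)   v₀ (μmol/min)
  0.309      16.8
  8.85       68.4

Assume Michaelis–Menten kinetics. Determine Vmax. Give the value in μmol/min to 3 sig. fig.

From v = Vmax[S]/(Km+[S]), each point gives Vmax = v(Km+[S])/[S].
Equating: 16.8(Km+0.309)/0.309 = 68.4(Km+8.85)/8.85.
54.37·Km + 16.8 = 7.729·Km + 68.4, so (54.37 − 7.729)·Km = 68.4 − 16.8.
Km = 51.60/46.64 = 1.11 µM; then Vmax = 16.8(1.11+0.309)/0.309 = 77.0 μmol/min.

77.0 μmol/min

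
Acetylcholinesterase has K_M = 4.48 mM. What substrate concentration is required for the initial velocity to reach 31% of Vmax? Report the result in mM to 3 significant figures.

v/Vmax = [S]/(Km+[S]) = 0.31, so [S] = Km·0.31/(1 − 0.31) = 4.48 × 0.4493.
[S] = 2.01 mM.

2.01 mM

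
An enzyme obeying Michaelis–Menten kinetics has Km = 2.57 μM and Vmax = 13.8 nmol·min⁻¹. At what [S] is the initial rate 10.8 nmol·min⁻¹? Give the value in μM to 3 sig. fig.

9.25 μM

Rearranging v = Vmax[S]/(Km+[S]) gives [S] = Km·v/(Vmax − v).
[S] = 2.57 × 10.8 / (13.8 − 10.8) = 27.76/3.000 = 9.25 μM.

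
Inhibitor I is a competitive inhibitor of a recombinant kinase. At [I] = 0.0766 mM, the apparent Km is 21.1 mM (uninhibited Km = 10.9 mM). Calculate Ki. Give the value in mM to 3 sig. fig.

Competitive: Km,app = α·Km with α = 1 + [I]/Ki.
α = Km,app/Km = 21.1/10.9 = 1.936.
Ki = [I]/(α − 1) = 0.0766/0.9358 = 0.0819 mM.

0.0819 mM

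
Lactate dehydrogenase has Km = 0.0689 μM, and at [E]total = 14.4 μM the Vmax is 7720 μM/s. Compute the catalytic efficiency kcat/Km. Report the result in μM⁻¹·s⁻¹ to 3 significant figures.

kcat = Vmax/[E]total = 7720/14.4 = 536 s⁻¹.
kcat/Km = 536/0.0689 = 7780 μM⁻¹·s⁻¹.

7780 μM⁻¹·s⁻¹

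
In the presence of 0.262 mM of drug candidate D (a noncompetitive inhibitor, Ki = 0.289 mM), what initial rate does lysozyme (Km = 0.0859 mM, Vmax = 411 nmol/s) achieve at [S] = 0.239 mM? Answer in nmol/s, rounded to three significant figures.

With α = 1 + [I]/Ki = 1 + 0.262/0.289 = 1.907, the noncompetitive rate law is v = (Vmax/α)·[S] / (Km + [S]).
v = (411/1.907)×0.239 / (0.0859 + 0.239) = 51.52/0.3249 = 159 nmol/s.

159 nmol/s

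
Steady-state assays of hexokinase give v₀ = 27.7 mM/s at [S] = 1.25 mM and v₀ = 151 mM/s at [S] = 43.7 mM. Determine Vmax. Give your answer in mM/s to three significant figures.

In reciprocal form, 1/v = (Km/Vmax)·(1/[S]) + 1/Vmax. The two points give (1/[S], 1/v) = (0.8000, 0.03610) and (0.02288, 0.006623).
Slope = (0.03610 − 0.006623)/(0.8000 − 0.02288) = 0.03793; intercept = 0.03610 − 0.03793×0.8000 = 0.005754.
Vmax = 1/intercept = 174 mM/s; Km = slope × Vmax = 0.03793 × 174 = 6.59 mM.

174 mM/s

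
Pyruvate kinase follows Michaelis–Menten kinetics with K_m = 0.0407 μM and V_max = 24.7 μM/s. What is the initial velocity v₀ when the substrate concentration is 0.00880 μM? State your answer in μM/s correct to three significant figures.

4.39 μM/s

v = Vmax·[S]/(Km + [S]) = 24.7 × 0.00880 / (0.0407 + 0.00880)
  = 0.2174 / 0.04950 = 4.39 μM/s.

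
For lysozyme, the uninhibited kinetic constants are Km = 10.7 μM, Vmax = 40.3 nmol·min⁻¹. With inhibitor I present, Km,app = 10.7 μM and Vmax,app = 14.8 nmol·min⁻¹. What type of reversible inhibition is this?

Vmax decreases (40.3 → 14.8 nmol·min⁻¹) while Km is unchanged — pure noncompetitive inhibition.

noncompetitive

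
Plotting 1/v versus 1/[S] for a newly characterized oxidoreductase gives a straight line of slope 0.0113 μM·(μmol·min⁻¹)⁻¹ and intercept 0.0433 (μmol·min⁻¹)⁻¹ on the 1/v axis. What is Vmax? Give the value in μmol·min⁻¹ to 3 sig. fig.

The y-intercept of a Lineweaver–Burk plot equals 1/Vmax, so Vmax = 1/0.0433 = 23.1 μmol·min⁻¹.

23.1 μmol·min⁻¹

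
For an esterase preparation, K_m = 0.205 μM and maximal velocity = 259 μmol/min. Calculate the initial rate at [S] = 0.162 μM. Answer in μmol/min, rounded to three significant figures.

v = Vmax·[S]/(Km + [S]) = 259 × 0.162 / (0.205 + 0.162)
  = 41.96 / 0.3670 = 114 μmol/min.

114 μmol/min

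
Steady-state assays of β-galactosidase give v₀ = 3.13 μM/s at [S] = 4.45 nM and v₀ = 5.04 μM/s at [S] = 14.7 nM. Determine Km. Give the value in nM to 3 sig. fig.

From v = Vmax[S]/(Km+[S]), each point gives Vmax = v(Km+[S])/[S].
Equating: 3.13(Km+4.45)/4.45 = 5.04(Km+14.7)/14.7.
0.7034·Km + 3.13 = 0.3429·Km + 5.04, so (0.7034 − 0.3429)·Km = 5.04 − 3.13.
Km = 1.910/0.3605 = 5.30 nM; then Vmax = 3.13(5.30+4.45)/4.45 = 6.86 μM/s.

5.30 nM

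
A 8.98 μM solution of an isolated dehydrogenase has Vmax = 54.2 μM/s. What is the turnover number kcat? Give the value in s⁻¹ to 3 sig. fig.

kcat = Vmax/[E]total = 54.2 μM/s / 8.98 μM = 6.04 s⁻¹.

6.04 s⁻¹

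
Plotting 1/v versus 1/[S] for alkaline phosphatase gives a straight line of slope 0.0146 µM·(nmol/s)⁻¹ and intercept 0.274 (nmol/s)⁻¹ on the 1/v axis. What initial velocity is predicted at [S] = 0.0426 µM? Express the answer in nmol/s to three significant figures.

1.62 nmol/s

The y-intercept is 1/Vmax, so Vmax = 1/0.274 = 3.65 nmol/s.
The slope is Km/Vmax, so Km = 0.0146 × 3.65 = 0.0533 µM.
Then v = 3.65 × 0.0426/(0.0533 + 0.0426) = 1.62 nmol/s.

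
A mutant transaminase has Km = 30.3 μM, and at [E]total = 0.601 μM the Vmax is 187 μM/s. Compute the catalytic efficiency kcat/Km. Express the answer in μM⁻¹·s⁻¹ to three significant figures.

kcat = Vmax/[E]total = 187/0.601 = 311 s⁻¹.
kcat/Km = 311/30.3 = 10.3 μM⁻¹·s⁻¹.

10.3 μM⁻¹·s⁻¹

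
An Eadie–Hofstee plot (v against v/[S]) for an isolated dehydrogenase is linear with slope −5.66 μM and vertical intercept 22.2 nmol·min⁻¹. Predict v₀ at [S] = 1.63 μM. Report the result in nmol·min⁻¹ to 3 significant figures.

In the Eadie–Hofstee form v = Vmax − Km·(v/[S]), the slope is −Km and the intercept is Vmax, so Km = 5.66 μM and Vmax = 22.2 nmol·min⁻¹.
v = 22.2 × 1.63/(5.66 + 1.63) = 4.96 nmol·min⁻¹.

4.96 nmol·min⁻¹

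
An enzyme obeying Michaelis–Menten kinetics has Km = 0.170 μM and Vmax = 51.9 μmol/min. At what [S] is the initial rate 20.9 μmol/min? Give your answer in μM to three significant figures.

0.115 μM

Rearranging v = Vmax[S]/(Km+[S]) gives [S] = Km·v/(Vmax − v).
[S] = 0.170 × 20.9 / (51.9 − 20.9) = 3.553/31.00 = 0.115 μM.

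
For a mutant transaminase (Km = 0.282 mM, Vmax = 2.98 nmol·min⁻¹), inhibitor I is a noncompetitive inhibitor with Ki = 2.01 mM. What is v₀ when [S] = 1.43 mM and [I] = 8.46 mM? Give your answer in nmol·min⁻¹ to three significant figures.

α = 1 + [I]/Ki = 1 + 8.46/2.01 = 5.209.
For a noncompetitive inhibitor, Vmax is reduced to Vmax/α while Km is unchanged: Km,app = 0.282 mM, Vmax,app = 0.572 nmol·min⁻¹.
v = Vmax,app·[S]/(Km,app + [S]) = 0.572 × 1.43/(0.282 + 1.43) = 0.478 nmol·min⁻¹.

0.478 nmol·min⁻¹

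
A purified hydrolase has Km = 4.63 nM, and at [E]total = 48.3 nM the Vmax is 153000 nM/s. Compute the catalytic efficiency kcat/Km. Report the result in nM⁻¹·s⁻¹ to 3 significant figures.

kcat = Vmax/[E]total = 153000/48.3 = 3170 s⁻¹.
kcat/Km = 3170/4.63 = 684 nM⁻¹·s⁻¹.

684 nM⁻¹·s⁻¹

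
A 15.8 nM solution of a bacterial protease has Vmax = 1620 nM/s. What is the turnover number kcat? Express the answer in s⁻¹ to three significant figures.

103 s⁻¹

kcat = Vmax/[E]total = 1620 nM/s / 15.8 nM = 103 s⁻¹.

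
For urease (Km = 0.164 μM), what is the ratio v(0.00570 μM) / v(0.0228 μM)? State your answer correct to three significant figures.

0.275

Since Vmax cancels, v₂/v₁ = [S]₂(Km+[S]₁) / [S]₁(Km+[S]₂).
= 0.00570×(0.164+0.0228) / (0.0228×(0.164+0.00570)) = 0.001065/0.003869 = 0.275.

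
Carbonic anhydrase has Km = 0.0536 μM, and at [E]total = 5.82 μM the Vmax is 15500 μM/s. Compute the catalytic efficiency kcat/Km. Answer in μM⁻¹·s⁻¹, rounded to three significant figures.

49700 μM⁻¹·s⁻¹

kcat = Vmax/[E]total = 15500/5.82 = 2660 s⁻¹.
kcat/Km = 2660/0.0536 = 49700 μM⁻¹·s⁻¹.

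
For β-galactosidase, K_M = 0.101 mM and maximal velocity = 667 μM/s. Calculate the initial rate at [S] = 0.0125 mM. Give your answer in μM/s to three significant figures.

73.5 μM/s

[S]/(Km+[S]) = 0.0125/0.1135 = 0.1101, the fractional saturation.
v = 0.1101 × Vmax = 0.1101 × 667 = 73.5 μM/s.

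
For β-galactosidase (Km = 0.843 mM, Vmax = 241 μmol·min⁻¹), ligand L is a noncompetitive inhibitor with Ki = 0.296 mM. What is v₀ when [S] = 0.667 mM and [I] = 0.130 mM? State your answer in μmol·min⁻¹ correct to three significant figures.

74.0 μmol·min⁻¹

With α = 1 + [I]/Ki = 1 + 0.130/0.296 = 1.439, the noncompetitive rate law is v = (Vmax/α)·[S] / (Km + [S]).
v = (241/1.439)×0.667 / (0.843 + 0.667) = 111.7/1.510 = 74.0 μmol·min⁻¹.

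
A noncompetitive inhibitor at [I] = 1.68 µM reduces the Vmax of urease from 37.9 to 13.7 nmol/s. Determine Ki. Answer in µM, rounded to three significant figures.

0.951 µM

Noncompetitive: Vmax,app = Vmax/α with α = 1 + [I]/Ki.
α = Vmax/Vmax,app = 37.9/13.7 = 2.766.
Since α = 1 + [I]/Ki, [I]/Ki = 2.766 − 1 = 1.766 and Ki = 1.68/1.766 = 0.951 µM.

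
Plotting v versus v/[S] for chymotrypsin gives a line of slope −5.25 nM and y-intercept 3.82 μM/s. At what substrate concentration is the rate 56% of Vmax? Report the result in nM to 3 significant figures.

The Eadie–Hofstee slope gives Km = 5.25 nM (slope = −Km).
v/Vmax = [S]/(Km+[S]) = 0.56 ⇒ [S] = Km·0.56/(1−0.56) = 5.25 × 1.273 = 6.68 nM.

6.68 nM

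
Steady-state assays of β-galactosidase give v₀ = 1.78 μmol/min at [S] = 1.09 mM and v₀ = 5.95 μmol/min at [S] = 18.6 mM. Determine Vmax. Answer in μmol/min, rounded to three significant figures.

In reciprocal form, 1/v = (Km/Vmax)·(1/[S]) + 1/Vmax. The two points give (1/[S], 1/v) = (0.9174, 0.5618) and (0.05376, 0.1681).
Slope = (0.5618 − 0.1681)/(0.9174 − 0.05376) = 0.4559; intercept = 0.5618 − 0.4559×0.9174 = 0.1436.
Vmax = 1/intercept = 6.97 μmol/min; Km = slope × Vmax = 0.4559 × 6.97 = 3.18 mM.

6.97 μmol/min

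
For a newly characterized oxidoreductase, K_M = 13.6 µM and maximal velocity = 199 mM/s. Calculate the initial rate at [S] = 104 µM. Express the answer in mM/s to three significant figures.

[S]/(Km+[S]) = 104/117.6 = 0.8844, the fractional saturation.
v = 0.8844 × Vmax = 0.8844 × 199 = 176 mM/s.

176 mM/s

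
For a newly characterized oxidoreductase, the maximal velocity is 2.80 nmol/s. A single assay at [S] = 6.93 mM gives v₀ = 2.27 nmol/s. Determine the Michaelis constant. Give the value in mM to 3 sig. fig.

1.62 mM

v/Vmax = 2.27/2.80 = 0.8107 = [S]/(Km+[S]).
So Km + [S] = [S]/0.8107 = 8.548 mM, giving Km = 8.548 − 6.93 = 1.62 mM.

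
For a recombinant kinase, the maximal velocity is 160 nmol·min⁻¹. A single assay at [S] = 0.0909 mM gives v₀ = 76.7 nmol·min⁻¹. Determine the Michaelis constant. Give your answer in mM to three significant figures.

From v = Vmax[S]/(Km+[S]), Km = [S](Vmax − v)/v.
Km = 0.0909 × (160 − 76.7) / 76.7 = 7.572/76.7 = 0.0987 mM.

0.0987 mM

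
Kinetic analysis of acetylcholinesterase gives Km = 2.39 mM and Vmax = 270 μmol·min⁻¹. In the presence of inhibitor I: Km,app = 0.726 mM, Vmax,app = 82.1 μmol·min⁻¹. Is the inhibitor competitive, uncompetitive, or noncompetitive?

uncompetitive

Both Km and Vmax decrease by the same factor (~3.29-fold) — characteristic of uncompetitive inhibition.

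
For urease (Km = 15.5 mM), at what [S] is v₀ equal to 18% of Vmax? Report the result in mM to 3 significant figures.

v/Vmax = [S]/(Km+[S]) = 0.18, so [S] = Km·0.18/(1 − 0.18) = 15.5 × 0.2195.
[S] = 3.40 mM.

3.40 mM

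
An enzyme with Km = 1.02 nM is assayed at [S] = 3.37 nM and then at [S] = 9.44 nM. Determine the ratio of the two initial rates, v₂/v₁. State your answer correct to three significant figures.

1.18

Since Vmax cancels, v₂/v₁ = [S]₂(Km+[S]₁) / [S]₁(Km+[S]₂).
= 9.44×(1.02+3.37) / (3.37×(1.02+9.44)) = 41.44/35.25 = 1.18.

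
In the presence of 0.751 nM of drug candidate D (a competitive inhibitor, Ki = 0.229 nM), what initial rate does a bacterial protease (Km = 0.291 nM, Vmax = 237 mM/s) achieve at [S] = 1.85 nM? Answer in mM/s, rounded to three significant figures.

142 mM/s

With α = 1 + [I]/Ki = 1 + 0.751/0.229 = 4.279, the competitive rate law is v = Vmax[S] / (αKm + [S]).
v = 237×1.85 / (4.279×0.291 + 1.85) = 438.4/3.095 = 142 mM/s.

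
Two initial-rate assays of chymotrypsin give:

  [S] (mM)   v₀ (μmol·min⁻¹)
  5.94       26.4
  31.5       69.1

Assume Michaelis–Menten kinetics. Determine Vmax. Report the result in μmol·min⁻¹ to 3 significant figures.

111 μmol·min⁻¹

From v = Vmax[S]/(Km+[S]), each point gives Vmax = v(Km+[S])/[S].
Equating: 26.4(Km+5.94)/5.94 = 69.1(Km+31.5)/31.5.
4.444·Km + 26.4 = 2.194·Km + 69.1, so (4.444 − 2.194)·Km = 69.1 − 26.4.
Km = 42.70/2.251 = 19.0 mM; then Vmax = 26.4(19.0+5.94)/5.94 = 111 μmol·min⁻¹.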